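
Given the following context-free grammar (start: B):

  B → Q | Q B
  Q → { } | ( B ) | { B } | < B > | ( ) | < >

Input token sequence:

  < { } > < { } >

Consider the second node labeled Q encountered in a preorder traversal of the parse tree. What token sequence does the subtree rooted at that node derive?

[B [Q < [B [Q { }]] >] [B [Q < [B [Q { }]] >]]]

{ }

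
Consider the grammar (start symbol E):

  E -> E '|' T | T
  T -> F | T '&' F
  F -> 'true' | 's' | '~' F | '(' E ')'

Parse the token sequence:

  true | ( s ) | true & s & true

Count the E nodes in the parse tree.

4

[E [E [E [T [F true]]] | [T [F ( [E [T [F s]]] )]]] | [T [T [T [F true]] & [F s]] & [F true]]]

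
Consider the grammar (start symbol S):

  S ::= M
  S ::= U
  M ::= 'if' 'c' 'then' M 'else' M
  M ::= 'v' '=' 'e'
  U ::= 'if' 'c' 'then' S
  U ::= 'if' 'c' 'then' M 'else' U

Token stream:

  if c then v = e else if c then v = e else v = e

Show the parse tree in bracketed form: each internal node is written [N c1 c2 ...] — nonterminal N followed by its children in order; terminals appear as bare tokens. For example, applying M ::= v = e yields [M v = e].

S
M
if c then M else M
if c then v = e else M
if c then v = e else if c then M else M
if c then v = e else if c then v = e else M
if c then v = e else if c then v = e else v = e

[S [M if c then [M v = e] else [M if c then [M v = e] else [M v = e]]]]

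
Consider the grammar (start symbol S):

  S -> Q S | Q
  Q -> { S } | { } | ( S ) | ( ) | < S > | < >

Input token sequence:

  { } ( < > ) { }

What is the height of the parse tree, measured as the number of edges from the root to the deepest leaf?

[S [Q { }] [S [Q ( [S [Q < >]] )] [S [Q { }]]]]

5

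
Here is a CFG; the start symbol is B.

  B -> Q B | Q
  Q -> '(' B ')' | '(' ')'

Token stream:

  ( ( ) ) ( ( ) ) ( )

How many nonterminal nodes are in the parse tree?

[B [Q ( [B [Q ( )]] )] [B [Q ( [B [Q ( )]] )] [B [Q ( )]]]]

10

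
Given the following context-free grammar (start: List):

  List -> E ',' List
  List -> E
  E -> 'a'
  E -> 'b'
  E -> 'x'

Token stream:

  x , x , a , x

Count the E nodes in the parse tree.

[List [E x] , [List [E x] , [List [E a] , [List [E x]]]]]

4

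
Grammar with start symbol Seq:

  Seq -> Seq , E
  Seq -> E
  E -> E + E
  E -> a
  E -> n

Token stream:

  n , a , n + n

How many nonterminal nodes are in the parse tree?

8

[Seq [Seq [Seq [E n]] , [E a]] , [E [E n] + [E n]]]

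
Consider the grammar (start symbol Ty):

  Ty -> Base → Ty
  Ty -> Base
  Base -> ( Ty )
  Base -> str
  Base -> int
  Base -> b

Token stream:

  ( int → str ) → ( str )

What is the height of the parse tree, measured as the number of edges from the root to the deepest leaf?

[Ty [Base ( [Ty [Base int] → [Ty [Base str]]] )] → [Ty [Base ( [Ty [Base str]] )]]]

5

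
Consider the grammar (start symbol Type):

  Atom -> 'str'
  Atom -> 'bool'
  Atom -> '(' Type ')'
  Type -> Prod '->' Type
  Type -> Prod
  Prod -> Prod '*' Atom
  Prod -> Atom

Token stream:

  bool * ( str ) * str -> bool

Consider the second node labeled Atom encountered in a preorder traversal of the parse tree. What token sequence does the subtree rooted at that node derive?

( str )

[Type [Prod [Prod [Prod [Atom bool]] * [Atom ( [Type [Prod [Atom str]]] )]] * [Atom str]] -> [Type [Prod [Atom bool]]]]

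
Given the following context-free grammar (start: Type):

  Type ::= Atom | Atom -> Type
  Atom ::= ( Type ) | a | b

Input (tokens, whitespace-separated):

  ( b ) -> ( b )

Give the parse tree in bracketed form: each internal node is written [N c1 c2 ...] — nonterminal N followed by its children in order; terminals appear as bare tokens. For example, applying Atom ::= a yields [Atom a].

Type
Atom -> Type
( Type ) -> Type
( Atom ) -> Type
( b ) -> Type
( b ) -> Atom
( b ) -> ( Type )
( b ) -> ( Atom )
( b ) -> ( b )

[Type [Atom ( [Type [Atom b]] )] -> [Type [Atom ( [Type [Atom b]] )]]]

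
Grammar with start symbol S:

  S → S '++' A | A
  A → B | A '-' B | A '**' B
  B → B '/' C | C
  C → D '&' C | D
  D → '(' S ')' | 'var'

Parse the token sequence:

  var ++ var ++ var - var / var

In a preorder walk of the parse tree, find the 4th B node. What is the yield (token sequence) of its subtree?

[S [S [S [A [B [C [D var]]]]] ++ [A [B [C [D var]]]]] ++ [A [A [B [C [D var]]]] - [B [B [C [D var]]] / [C [D var]]]]]

var / var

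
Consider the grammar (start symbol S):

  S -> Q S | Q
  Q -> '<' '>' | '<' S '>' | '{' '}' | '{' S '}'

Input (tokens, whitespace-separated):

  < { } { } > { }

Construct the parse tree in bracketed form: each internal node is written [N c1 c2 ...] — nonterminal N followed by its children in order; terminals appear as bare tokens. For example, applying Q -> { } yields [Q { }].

[S [Q < [S [Q { }] [S [Q { }]]] >] [S [Q { }]]]

S
Q S
< S > S
< Q S > S
< { } S > S
< { } Q > S
< { } { } > S
< { } { } > Q
< { } { } > { }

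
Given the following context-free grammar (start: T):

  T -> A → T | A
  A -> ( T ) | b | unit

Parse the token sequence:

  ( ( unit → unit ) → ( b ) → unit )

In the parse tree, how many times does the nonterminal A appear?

[T [A ( [T [A ( [T [A unit] → [T [A unit]]] )] → [T [A ( [T [A b]] )] → [T [A unit]]]] )]]

7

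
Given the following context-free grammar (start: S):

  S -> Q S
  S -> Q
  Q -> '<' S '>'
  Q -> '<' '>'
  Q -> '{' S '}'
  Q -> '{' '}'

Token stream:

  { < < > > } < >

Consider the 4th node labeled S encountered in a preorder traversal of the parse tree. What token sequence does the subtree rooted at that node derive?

< >

[S [Q { [S [Q < [S [Q < >]] >]] }] [S [Q < >]]]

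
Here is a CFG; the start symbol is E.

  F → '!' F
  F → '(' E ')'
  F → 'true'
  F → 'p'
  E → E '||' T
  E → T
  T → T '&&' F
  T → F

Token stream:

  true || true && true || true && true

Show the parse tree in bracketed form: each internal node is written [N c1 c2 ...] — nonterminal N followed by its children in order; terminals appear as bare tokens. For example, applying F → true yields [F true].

E
E || T
E || T || T
T || T || T
F || T || T
true || T || T
true || T && F || T
true || F && F || T
true || true && F || T
true || true && true || T
true || true && true || T && F
true || true && true || F && F
true || true && true || true && F
true || true && true || true && true

[E [E [E [T [F true]]] || [T [T [F true]] && [F true]]] || [T [T [F true]] && [F true]]]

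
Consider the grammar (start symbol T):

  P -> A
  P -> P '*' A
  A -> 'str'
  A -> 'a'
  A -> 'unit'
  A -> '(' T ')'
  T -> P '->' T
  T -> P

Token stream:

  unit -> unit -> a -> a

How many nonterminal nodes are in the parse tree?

12

[T [P [A unit]] -> [T [P [A unit]] -> [T [P [A a]] -> [T [P [A a]]]]]]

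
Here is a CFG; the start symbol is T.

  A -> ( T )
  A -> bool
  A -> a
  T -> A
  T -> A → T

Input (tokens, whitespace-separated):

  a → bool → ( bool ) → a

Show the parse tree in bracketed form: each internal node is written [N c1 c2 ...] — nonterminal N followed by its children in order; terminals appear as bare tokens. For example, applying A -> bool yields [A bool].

[T [A a] → [T [A bool] → [T [A ( [T [A bool]] )] → [T [A a]]]]]

T
A → T
a → T
a → A → T
a → bool → T
a → bool → A → T
a → bool → ( T ) → T
a → bool → ( A ) → T
a → bool → ( bool ) → T
a → bool → ( bool ) → A
a → bool → ( bool ) → a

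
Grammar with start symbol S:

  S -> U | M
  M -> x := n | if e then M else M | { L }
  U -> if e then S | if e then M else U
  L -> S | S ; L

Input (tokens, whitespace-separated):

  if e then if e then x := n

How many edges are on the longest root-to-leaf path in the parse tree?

6

[S [U if e then [S [U if e then [S [M x := n]]]]]]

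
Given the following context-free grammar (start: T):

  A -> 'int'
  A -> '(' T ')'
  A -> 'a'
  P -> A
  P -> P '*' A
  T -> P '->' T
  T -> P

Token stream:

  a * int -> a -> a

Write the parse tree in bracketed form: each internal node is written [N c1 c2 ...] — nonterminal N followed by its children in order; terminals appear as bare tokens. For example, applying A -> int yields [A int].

[T [P [P [A a]] * [A int]] -> [T [P [A a]] -> [T [P [A a]]]]]

T
P -> T
P * A -> T
A * A -> T
a * A -> T
a * int -> T
a * int -> P -> T
a * int -> A -> T
a * int -> a -> T
a * int -> a -> P
a * int -> a -> A
a * int -> a -> a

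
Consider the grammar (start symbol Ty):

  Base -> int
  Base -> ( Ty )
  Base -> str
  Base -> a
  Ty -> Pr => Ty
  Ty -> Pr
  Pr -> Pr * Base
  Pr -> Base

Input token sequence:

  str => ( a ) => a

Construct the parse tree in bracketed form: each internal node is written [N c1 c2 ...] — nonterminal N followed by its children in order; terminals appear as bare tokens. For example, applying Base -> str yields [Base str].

[Ty [Pr [Base str]] => [Ty [Pr [Base ( [Ty [Pr [Base a]]] )]] => [Ty [Pr [Base a]]]]]

Ty
Pr => Ty
Base => Ty
str => Ty
str => Pr => Ty
str => Base => Ty
str => ( Ty ) => Ty
str => ( Pr ) => Ty
str => ( Base ) => Ty
str => ( a ) => Ty
str => ( a ) => Pr
str => ( a ) => Base
str => ( a ) => a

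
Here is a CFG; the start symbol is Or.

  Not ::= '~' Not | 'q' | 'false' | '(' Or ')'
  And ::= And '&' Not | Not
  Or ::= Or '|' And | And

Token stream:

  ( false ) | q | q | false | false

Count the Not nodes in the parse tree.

[Or [Or [Or [Or [Or [And [Not ( [Or [And [Not false]]] )]]] | [And [Not q]]] | [And [Not q]]] | [And [Not false]]] | [And [Not false]]]

6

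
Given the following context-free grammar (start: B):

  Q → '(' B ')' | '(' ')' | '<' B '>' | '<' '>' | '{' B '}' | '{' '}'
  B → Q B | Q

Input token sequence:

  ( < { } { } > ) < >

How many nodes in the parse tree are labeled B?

[B [Q ( [B [Q < [B [Q { }] [B [Q { }]]] >]] )] [B [Q < >]]]

5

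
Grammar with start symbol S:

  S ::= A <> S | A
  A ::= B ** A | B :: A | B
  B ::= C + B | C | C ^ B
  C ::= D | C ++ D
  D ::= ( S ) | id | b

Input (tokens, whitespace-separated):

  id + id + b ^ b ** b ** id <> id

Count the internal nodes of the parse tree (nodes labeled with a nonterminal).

27

[S [A [B [C [D id]] + [B [C [D id]] + [B [C [D b]] ^ [B [C [D b]]]]]] ** [A [B [C [D b]]] ** [A [B [C [D id]]]]]] <> [S [A [B [C [D id]]]]]]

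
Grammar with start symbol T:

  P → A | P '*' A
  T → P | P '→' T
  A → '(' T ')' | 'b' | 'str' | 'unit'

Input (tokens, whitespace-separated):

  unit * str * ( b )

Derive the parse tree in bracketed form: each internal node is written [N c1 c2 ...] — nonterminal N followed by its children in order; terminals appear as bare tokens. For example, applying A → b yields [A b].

[T [P [P [P [A unit]] * [A str]] * [A ( [T [P [A b]]] )]]]

T
P
P * A
P * A * A
A * A * A
unit * A * A
unit * str * A
unit * str * ( T )
unit * str * ( P )
unit * str * ( A )
unit * str * ( b )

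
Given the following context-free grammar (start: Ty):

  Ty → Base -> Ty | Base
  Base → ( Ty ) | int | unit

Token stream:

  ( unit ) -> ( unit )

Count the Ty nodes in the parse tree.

[Ty [Base ( [Ty [Base unit]] )] -> [Ty [Base ( [Ty [Base unit]] )]]]

4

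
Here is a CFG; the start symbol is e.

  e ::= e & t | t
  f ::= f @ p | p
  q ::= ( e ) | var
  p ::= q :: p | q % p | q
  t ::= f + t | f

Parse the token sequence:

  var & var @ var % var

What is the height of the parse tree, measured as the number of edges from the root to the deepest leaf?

6

[e [e [t [f [p [q var]]]]] & [t [f [f [p [q var]]] @ [p [q var] % [p [q var]]]]]]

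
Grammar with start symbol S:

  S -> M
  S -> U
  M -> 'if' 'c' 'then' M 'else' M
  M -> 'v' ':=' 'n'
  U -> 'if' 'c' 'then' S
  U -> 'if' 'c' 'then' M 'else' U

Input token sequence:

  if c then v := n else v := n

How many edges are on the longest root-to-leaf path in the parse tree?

[S [M if c then [M v := n] else [M v := n]]]

3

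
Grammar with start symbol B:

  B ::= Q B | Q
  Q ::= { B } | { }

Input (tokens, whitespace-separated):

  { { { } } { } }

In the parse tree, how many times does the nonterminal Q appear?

[B [Q { [B [Q { [B [Q { }]] }] [B [Q { }]]] }]]

4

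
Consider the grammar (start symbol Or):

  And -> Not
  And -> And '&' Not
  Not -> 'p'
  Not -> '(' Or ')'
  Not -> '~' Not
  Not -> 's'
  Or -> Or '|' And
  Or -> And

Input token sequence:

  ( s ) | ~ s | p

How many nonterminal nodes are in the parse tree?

[Or [Or [Or [And [Not ( [Or [And [Not s]]] )]]] | [And [Not ~ [Not s]]]] | [And [Not p]]]

13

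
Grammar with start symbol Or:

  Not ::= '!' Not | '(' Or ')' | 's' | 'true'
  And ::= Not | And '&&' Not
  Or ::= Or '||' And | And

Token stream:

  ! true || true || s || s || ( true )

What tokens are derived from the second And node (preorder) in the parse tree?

true

[Or [Or [Or [Or [Or [And [Not ! [Not true]]]] || [And [Not true]]] || [And [Not s]]] || [And [Not s]]] || [And [Not ( [Or [And [Not true]]] )]]]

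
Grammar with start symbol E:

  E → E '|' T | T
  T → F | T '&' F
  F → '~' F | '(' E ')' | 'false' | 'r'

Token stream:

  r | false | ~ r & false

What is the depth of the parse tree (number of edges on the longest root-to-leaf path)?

[E [E [E [T [F r]]] | [T [F false]]] | [T [T [F ~ [F r]]] & [F false]]]

5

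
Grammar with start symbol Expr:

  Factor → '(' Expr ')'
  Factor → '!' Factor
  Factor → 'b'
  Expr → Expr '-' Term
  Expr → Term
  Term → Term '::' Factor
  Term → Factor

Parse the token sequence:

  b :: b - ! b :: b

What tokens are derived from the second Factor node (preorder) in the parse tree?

[Expr [Expr [Term [Term [Factor b]] :: [Factor b]]] - [Term [Term [Factor ! [Factor b]]] :: [Factor b]]]

b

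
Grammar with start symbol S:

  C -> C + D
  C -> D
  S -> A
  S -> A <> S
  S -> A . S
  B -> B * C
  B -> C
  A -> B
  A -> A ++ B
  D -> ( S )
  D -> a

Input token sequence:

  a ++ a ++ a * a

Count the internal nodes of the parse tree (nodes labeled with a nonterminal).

[S [A [A [A [B [C [D a]]]] ++ [B [C [D a]]]] ++ [B [B [C [D a]]] * [C [D a]]]]]

16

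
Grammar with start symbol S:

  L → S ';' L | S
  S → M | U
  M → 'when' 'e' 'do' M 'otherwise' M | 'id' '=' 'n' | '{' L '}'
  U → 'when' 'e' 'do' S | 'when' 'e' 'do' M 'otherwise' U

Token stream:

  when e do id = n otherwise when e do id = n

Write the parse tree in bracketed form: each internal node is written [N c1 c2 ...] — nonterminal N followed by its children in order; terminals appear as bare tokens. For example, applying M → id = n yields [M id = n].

S
U
when e do M otherwise U
when e do id = n otherwise U
when e do id = n otherwise when e do S
when e do id = n otherwise when e do M
when e do id = n otherwise when e do id = n

[S [U when e do [M id = n] otherwise [U when e do [S [M id = n]]]]]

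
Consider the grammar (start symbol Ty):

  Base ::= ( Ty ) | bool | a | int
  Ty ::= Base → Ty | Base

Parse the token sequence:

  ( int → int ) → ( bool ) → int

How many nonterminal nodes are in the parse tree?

12

[Ty [Base ( [Ty [Base int] → [Ty [Base int]]] )] → [Ty [Base ( [Ty [Base bool]] )] → [Ty [Base int]]]]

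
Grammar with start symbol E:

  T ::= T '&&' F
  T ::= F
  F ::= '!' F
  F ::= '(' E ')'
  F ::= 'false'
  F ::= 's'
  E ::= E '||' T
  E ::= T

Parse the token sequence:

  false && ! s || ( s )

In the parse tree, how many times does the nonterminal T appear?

4

[E [E [T [T [F false]] && [F ! [F s]]]] || [T [F ( [E [T [F s]]] )]]]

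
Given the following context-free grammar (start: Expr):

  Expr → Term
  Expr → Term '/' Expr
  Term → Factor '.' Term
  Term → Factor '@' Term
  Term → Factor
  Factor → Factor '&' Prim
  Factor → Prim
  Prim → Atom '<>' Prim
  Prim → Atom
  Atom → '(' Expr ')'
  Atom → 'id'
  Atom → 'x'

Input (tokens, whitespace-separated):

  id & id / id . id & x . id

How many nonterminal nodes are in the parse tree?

[Expr [Term [Factor [Factor [Prim [Atom id]]] & [Prim [Atom id]]]] / [Expr [Term [Factor [Prim [Atom id]]] . [Term [Factor [Factor [Prim [Atom id]]] & [Prim [Atom x]]] . [Term [Factor [Prim [Atom id]]]]]]]]

24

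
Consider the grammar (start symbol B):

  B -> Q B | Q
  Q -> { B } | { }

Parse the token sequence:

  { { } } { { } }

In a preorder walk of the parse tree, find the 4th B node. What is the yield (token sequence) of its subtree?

[B [Q { [B [Q { }]] }] [B [Q { [B [Q { }]] }]]]

{ }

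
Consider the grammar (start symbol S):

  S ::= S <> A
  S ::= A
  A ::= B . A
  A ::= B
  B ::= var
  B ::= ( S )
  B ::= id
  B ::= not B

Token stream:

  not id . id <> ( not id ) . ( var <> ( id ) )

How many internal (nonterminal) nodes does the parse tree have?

24

[S [S [A [B not [B id]] . [A [B id]]]] <> [A [B ( [S [A [B not [B id]]]] )] . [A [B ( [S [S [A [B var]]] <> [A [B ( [S [A [B id]]] )]]] )]]]]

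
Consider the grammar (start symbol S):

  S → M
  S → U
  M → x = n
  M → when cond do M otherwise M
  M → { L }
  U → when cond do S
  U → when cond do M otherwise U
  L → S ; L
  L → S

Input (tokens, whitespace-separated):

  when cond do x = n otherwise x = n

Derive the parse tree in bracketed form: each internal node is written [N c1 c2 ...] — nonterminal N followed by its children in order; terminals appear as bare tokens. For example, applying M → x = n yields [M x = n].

S
M
when cond do M otherwise M
when cond do x = n otherwise M
when cond do x = n otherwise x = n

[S [M when cond do [M x = n] otherwise [M x = n]]]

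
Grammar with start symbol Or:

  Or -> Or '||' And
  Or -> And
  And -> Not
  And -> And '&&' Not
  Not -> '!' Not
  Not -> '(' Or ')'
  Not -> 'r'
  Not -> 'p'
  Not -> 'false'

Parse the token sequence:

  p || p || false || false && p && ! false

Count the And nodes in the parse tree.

[Or [Or [Or [Or [And [Not p]]] || [And [Not p]]] || [And [Not false]]] || [And [And [And [Not false]] && [Not p]] && [Not ! [Not false]]]]

6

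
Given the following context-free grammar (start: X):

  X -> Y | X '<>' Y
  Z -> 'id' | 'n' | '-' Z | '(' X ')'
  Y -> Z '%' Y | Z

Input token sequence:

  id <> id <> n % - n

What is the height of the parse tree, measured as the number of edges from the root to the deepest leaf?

[X [X [X [Y [Z id]]] <> [Y [Z id]]] <> [Y [Z n] % [Y [Z - [Z n]]]]]

5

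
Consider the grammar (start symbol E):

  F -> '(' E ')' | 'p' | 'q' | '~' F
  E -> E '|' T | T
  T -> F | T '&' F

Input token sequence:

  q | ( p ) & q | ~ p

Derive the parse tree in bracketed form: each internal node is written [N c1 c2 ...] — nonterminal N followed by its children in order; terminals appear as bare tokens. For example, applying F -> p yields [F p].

E
E | T
E | T | T
T | T | T
F | T | T
q | T | T
q | T & F | T
q | F & F | T
q | ( E ) & F | T
q | ( T ) & F | T
q | ( F ) & F | T
q | ( p ) & F | T
q | ( p ) & q | T
q | ( p ) & q | F
q | ( p ) & q | ~ F
q | ( p ) & q | ~ p

[E [E [E [T [F q]]] | [T [T [F ( [E [T [F p]]] )]] & [F q]]] | [T [F ~ [F p]]]]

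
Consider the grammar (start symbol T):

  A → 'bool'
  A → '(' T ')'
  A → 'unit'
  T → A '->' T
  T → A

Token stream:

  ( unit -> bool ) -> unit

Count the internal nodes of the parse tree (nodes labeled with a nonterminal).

8

[T [A ( [T [A unit] -> [T [A bool]]] )] -> [T [A unit]]]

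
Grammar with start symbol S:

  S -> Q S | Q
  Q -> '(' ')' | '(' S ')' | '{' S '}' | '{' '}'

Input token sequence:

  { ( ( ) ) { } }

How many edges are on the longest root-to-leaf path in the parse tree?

[S [Q { [S [Q ( [S [Q ( )]] )] [S [Q { }]]] }]]

6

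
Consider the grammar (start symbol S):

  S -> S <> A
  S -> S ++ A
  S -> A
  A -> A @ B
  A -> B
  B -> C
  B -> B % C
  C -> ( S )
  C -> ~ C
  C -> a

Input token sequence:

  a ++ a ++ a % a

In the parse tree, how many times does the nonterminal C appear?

[S [S [S [A [B [C a]]]] ++ [A [B [C a]]]] ++ [A [B [B [C a]] % [C a]]]]

4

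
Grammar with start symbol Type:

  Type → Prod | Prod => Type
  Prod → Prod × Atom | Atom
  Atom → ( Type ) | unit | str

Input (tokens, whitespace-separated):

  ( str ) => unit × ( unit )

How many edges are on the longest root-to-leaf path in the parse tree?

[Type [Prod [Atom ( [Type [Prod [Atom str]]] )]] => [Type [Prod [Prod [Atom unit]] × [Atom ( [Type [Prod [Atom unit]]] )]]]]

7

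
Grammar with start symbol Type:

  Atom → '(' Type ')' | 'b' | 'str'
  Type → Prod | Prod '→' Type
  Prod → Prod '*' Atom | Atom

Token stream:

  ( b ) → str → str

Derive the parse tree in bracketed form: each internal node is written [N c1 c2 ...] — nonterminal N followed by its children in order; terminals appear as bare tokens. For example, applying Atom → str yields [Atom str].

Type
Prod → Type
Atom → Type
( Type ) → Type
( Prod ) → Type
( Atom ) → Type
( b ) → Type
( b ) → Prod → Type
( b ) → Atom → Type
( b ) → str → Type
( b ) → str → Prod
( b ) → str → Atom
( b ) → str → str

[Type [Prod [Atom ( [Type [Prod [Atom b]]] )]] → [Type [Prod [Atom str]] → [Type [Prod [Atom str]]]]]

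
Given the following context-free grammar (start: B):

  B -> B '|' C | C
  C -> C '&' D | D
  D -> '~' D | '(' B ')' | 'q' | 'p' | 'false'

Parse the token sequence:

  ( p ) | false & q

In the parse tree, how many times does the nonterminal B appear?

3

[B [B [C [D ( [B [C [D p]]] )]]] | [C [C [D false]] & [D q]]]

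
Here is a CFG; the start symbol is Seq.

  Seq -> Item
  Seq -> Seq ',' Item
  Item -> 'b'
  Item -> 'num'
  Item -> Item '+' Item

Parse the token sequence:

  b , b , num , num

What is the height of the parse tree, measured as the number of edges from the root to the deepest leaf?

[Seq [Seq [Seq [Seq [Item b]] , [Item b]] , [Item num]] , [Item num]]

5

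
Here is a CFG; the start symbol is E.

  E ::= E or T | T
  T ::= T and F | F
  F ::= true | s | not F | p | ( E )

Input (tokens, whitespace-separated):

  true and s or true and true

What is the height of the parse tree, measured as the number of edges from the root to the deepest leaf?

[E [E [T [T [F true]] and [F s]]] or [T [T [F true]] and [F true]]]

5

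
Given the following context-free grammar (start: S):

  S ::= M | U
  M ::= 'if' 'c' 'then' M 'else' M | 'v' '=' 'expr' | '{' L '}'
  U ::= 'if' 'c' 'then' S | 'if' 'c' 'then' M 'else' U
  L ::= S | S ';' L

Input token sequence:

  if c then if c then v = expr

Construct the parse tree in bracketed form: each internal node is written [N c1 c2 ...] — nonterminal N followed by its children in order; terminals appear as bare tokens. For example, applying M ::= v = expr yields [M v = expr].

[S [U if c then [S [U if c then [S [M v = expr]]]]]]

S
U
if c then S
if c then U
if c then if c then S
if c then if c then M
if c then if c then v = expr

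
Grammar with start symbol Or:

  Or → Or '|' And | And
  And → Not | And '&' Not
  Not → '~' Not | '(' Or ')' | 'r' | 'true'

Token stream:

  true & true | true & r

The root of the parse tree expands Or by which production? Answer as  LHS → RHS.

[Or [Or [And [And [Not true]] & [Not true]]] | [And [And [Not true]] & [Not r]]]

Or → Or '|' And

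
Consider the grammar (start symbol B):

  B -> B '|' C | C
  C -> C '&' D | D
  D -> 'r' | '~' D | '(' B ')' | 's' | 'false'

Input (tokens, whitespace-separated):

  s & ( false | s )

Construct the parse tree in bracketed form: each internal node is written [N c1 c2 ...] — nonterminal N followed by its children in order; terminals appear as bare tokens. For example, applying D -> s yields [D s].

B
C
C & D
D & D
s & D
s & ( B )
s & ( B | C )
s & ( C | C )
s & ( D | C )
s & ( false | C )
s & ( false | D )
s & ( false | s )

[B [C [C [D s]] & [D ( [B [B [C [D false]]] | [C [D s]]] )]]]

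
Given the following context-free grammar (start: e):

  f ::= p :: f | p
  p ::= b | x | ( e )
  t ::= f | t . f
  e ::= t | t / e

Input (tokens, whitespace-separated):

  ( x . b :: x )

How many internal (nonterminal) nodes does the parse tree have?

13

[e [t [f [p ( [e [t [t [f [p x]]] . [f [p b] :: [f [p x]]]]] )]]]]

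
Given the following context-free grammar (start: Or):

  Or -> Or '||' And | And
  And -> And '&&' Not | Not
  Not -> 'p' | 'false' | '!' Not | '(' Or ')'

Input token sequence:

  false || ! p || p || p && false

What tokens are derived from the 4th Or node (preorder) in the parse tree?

[Or [Or [Or [Or [And [Not false]]] || [And [Not ! [Not p]]]] || [And [Not p]]] || [And [And [Not p]] && [Not false]]]

false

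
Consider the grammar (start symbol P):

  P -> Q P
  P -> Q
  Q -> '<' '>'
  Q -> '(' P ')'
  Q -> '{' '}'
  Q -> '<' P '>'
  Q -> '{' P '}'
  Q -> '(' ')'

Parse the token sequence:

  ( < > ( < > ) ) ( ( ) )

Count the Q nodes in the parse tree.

6

[P [Q ( [P [Q < >] [P [Q ( [P [Q < >]] )]]] )] [P [Q ( [P [Q ( )]] )]]]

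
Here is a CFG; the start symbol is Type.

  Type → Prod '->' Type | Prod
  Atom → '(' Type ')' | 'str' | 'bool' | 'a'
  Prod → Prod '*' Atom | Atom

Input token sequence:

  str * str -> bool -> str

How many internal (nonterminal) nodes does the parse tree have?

11

[Type [Prod [Prod [Atom str]] * [Atom str]] -> [Type [Prod [Atom bool]] -> [Type [Prod [Atom str]]]]]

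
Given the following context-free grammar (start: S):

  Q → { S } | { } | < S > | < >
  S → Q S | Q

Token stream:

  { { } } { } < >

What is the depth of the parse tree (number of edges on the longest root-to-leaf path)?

[S [Q { [S [Q { }]] }] [S [Q { }] [S [Q < >]]]]

4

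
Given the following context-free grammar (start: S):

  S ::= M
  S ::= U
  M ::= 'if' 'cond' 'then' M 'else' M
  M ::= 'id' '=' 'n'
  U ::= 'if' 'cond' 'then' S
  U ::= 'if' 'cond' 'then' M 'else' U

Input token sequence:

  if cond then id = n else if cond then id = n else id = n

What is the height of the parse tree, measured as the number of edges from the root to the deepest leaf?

[S [M if cond then [M id = n] else [M if cond then [M id = n] else [M id = n]]]]

4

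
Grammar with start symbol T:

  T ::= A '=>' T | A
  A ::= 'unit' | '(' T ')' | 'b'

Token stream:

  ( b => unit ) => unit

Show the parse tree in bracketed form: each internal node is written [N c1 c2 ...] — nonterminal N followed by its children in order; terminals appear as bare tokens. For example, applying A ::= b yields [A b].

[T [A ( [T [A b] => [T [A unit]]] )] => [T [A unit]]]

T
A => T
( T ) => T
( A => T ) => T
( b => T ) => T
( b => A ) => T
( b => unit ) => T
( b => unit ) => A
( b => unit ) => unit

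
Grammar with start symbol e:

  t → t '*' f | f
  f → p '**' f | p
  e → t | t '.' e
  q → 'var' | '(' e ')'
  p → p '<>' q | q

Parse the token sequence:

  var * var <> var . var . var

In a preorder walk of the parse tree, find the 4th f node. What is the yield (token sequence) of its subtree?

[e [t [t [f [p [q var]]]] * [f [p [p [q var]] <> [q var]]]] . [e [t [f [p [q var]]]] . [e [t [f [p [q var]]]]]]]

var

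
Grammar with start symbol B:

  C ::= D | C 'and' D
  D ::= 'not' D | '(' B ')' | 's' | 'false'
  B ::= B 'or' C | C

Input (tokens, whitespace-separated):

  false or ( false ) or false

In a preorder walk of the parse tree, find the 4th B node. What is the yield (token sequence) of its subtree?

[B [B [B [C [D false]]] or [C [D ( [B [C [D false]]] )]]] or [C [D false]]]

false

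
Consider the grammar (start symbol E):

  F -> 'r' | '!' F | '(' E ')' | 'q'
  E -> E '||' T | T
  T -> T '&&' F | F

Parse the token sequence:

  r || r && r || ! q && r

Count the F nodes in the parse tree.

[E [E [E [T [F r]]] || [T [T [F r]] && [F r]]] || [T [T [F ! [F q]]] && [F r]]]

6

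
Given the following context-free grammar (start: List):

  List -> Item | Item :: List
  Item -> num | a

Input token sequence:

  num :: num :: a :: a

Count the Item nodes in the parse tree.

4

[List [Item num] :: [List [Item num] :: [List [Item a] :: [List [Item a]]]]]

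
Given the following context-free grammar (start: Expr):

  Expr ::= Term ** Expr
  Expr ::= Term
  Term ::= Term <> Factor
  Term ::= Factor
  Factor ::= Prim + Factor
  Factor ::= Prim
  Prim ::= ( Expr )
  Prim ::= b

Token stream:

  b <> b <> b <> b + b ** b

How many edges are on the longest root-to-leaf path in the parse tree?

[Expr [Term [Term [Term [Term [Factor [Prim b]]] <> [Factor [Prim b]]] <> [Factor [Prim b]]] <> [Factor [Prim b] + [Factor [Prim b]]]] ** [Expr [Term [Factor [Prim b]]]]]

7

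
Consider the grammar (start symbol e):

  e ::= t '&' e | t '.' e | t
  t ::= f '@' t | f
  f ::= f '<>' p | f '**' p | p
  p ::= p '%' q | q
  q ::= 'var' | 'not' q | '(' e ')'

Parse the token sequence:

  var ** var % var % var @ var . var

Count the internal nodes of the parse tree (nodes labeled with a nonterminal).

[e [t [f [f [p [q var]]] ** [p [p [p [q var]] % [q var]] % [q var]]] @ [t [f [p [q var]]]]] . [e [t [f [p [q var]]]]]]

21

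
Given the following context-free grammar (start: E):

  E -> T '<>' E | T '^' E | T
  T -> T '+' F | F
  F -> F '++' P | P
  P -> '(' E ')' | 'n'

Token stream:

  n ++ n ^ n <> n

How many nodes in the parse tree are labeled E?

[E [T [F [F [P n]] ++ [P n]]] ^ [E [T [F [P n]]] <> [E [T [F [P n]]]]]]

3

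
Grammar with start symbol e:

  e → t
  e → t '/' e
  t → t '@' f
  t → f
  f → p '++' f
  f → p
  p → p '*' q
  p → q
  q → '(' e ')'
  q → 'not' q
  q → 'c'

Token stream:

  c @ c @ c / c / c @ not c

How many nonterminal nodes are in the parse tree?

28

[e [t [t [t [f [p [q c]]]] @ [f [p [q c]]]] @ [f [p [q c]]]] / [e [t [f [p [q c]]]] / [e [t [t [f [p [q c]]]] @ [f [p [q not [q c]]]]]]]]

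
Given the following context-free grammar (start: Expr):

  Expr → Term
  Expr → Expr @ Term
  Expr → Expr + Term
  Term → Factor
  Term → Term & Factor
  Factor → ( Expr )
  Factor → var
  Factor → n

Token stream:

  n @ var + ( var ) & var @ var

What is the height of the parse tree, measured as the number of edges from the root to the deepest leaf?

8

[Expr [Expr [Expr [Expr [Term [Factor n]]] @ [Term [Factor var]]] + [Term [Term [Factor ( [Expr [Term [Factor var]]] )]] & [Factor var]]] @ [Term [Factor var]]]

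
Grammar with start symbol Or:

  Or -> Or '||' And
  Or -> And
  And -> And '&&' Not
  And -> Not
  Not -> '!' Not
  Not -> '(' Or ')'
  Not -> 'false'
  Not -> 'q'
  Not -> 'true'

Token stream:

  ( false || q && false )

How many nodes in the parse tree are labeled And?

[Or [And [Not ( [Or [Or [And [Not false]]] || [And [And [Not q]] && [Not false]]] )]]]

4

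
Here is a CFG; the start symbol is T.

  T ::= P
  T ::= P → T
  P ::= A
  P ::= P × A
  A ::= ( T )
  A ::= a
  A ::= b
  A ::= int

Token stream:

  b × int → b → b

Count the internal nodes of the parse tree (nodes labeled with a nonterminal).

[T [P [P [A b]] × [A int]] → [T [P [A b]] → [T [P [A b]]]]]

11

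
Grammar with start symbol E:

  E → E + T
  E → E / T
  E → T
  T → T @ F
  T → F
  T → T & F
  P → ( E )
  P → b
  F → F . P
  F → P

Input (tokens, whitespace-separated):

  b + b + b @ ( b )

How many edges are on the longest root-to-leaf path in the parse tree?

8

[E [E [E [T [F [P b]]]] + [T [F [P b]]]] + [T [T [F [P b]]] @ [F [P ( [E [T [F [P b]]]] )]]]]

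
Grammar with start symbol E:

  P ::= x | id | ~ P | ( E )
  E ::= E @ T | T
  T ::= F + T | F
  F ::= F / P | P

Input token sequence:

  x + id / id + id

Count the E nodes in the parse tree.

1

[E [T [F [P x]] + [T [F [F [P id]] / [P id]] + [T [F [P id]]]]]]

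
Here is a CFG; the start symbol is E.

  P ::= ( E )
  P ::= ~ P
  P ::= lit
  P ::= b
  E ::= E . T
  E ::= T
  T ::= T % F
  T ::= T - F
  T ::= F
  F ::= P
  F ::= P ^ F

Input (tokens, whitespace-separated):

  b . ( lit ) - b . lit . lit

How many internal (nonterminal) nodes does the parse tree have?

23

[E [E [E [E [T [F [P b]]]] . [T [T [F [P ( [E [T [F [P lit]]]] )]]] - [F [P b]]]] . [T [F [P lit]]]] . [T [F [P lit]]]]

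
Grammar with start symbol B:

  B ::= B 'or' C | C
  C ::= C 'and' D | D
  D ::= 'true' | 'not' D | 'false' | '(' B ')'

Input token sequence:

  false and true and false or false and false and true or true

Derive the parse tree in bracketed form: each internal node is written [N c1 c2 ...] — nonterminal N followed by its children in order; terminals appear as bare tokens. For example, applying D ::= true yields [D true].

[B [B [B [C [C [C [D false]] and [D true]] and [D false]]] or [C [C [C [D false]] and [D false]] and [D true]]] or [C [D true]]]

B
B or C
B or C or C
C or C or C
C and D or C or C
C and D and D or C or C
D and D and D or C or C
false and D and D or C or C
false and true and D or C or C
false and true and false or C or C
false and true and false or C and D or C
false and true and false or C and D and D or C
false and true and false or D and D and D or C
false and true and false or false and D and D or C
false and true and false or false and false and D or C
false and true and false or false and false and true or C
false and true and false or false and false and true or D
false and true and false or false and false and true or true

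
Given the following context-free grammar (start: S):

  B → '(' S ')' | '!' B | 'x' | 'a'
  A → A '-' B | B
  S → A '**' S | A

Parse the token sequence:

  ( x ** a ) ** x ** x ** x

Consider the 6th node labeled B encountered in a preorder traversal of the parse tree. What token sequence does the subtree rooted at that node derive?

[S [A [B ( [S [A [B x]] ** [S [A [B a]]]] )]] ** [S [A [B x]] ** [S [A [B x]] ** [S [A [B x]]]]]]

x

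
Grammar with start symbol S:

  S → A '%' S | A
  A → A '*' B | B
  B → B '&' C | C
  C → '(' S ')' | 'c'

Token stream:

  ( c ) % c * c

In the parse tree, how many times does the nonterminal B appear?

4

[S [A [B [C ( [S [A [B [C c]]]] )]]] % [S [A [A [B [C c]]] * [B [C c]]]]]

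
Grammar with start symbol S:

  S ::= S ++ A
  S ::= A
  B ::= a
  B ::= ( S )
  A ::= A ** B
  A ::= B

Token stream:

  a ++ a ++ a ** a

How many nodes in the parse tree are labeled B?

[S [S [S [A [B a]]] ++ [A [B a]]] ++ [A [A [B a]] ** [B a]]]

4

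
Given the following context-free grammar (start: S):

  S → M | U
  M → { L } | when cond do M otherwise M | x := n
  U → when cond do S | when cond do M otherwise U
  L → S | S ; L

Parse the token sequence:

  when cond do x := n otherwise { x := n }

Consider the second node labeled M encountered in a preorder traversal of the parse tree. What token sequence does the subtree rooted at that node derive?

[S [M when cond do [M x := n] otherwise [M { [L [S [M x := n]]] }]]]

x := n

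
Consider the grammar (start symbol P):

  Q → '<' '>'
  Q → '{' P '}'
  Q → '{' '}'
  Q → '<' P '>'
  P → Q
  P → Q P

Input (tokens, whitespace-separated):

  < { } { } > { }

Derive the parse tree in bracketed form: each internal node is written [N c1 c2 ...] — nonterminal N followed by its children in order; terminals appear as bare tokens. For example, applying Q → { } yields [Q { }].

P
Q P
< P > P
< Q P > P
< { } P > P
< { } Q > P
< { } { } > P
< { } { } > Q
< { } { } > { }

[P [Q < [P [Q { }] [P [Q { }]]] >] [P [Q { }]]]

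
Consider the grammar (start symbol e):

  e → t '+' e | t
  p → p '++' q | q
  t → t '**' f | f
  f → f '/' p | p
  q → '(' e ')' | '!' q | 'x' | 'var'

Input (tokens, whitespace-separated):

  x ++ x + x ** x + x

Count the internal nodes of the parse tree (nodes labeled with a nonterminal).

[e [t [f [p [p [q x]] ++ [q x]]]] + [e [t [t [f [p [q x]]]] ** [f [p [q x]]]] + [e [t [f [p [q x]]]]]]]

21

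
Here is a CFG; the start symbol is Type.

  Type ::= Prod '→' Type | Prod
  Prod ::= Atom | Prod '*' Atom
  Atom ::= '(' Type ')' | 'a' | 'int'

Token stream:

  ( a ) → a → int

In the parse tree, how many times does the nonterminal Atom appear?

4

[Type [Prod [Atom ( [Type [Prod [Atom a]]] )]] → [Type [Prod [Atom a]] → [Type [Prod [Atom int]]]]]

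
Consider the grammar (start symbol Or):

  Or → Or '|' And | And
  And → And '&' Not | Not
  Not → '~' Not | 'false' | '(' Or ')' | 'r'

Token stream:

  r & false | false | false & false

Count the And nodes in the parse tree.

5

[Or [Or [Or [And [And [Not r]] & [Not false]]] | [And [Not false]]] | [And [And [Not false]] & [Not false]]]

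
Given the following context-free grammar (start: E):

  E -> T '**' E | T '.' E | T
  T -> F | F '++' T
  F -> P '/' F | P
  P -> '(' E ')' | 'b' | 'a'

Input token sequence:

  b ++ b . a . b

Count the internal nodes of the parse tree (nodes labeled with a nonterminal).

15

[E [T [F [P b]] ++ [T [F [P b]]]] . [E [T [F [P a]]] . [E [T [F [P b]]]]]]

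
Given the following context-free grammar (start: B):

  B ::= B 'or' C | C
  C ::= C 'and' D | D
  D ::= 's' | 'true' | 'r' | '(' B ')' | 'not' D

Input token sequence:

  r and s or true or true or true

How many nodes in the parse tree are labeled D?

[B [B [B [B [C [C [D r]] and [D s]]] or [C [D true]]] or [C [D true]]] or [C [D true]]]

5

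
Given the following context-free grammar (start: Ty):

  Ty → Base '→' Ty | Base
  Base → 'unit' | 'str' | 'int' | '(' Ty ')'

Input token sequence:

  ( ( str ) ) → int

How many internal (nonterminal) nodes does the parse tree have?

8

[Ty [Base ( [Ty [Base ( [Ty [Base str]] )]] )] → [Ty [Base int]]]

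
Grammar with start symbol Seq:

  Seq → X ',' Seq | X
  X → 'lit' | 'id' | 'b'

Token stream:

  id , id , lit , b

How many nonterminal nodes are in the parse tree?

[Seq [X id] , [Seq [X id] , [Seq [X lit] , [Seq [X b]]]]]

8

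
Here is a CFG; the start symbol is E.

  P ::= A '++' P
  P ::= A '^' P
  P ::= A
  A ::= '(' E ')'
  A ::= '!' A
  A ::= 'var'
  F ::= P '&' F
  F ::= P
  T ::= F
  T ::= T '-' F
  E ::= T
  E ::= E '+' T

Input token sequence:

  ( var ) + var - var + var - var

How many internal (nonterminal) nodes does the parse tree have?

[E [E [E [T [F [P [A ( [E [T [F [P [A var]]]]] )]]]]] + [T [T [F [P [A var]]]] - [F [P [A var]]]]] + [T [T [F [P [A var]]]] - [F [P [A var]]]]]

28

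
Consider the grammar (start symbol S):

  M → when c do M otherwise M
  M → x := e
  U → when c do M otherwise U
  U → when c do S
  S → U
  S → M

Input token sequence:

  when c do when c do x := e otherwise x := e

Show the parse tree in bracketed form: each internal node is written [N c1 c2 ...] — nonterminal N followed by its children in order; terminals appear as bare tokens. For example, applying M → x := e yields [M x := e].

[S [U when c do [S [M when c do [M x := e] otherwise [M x := e]]]]]

S
U
when c do S
when c do M
when c do when c do M otherwise M
when c do when c do x := e otherwise M
when c do when c do x := e otherwise x := e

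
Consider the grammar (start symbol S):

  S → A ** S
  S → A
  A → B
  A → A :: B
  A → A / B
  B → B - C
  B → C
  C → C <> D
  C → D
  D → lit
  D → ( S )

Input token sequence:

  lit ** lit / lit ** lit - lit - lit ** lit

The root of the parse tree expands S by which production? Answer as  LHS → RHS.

S → A ** S

[S [A [B [C [D lit]]]] ** [S [A [A [B [C [D lit]]]] / [B [C [D lit]]]] ** [S [A [B [B [B [C [D lit]]] - [C [D lit]]] - [C [D lit]]]] ** [S [A [B [C [D lit]]]]]]]]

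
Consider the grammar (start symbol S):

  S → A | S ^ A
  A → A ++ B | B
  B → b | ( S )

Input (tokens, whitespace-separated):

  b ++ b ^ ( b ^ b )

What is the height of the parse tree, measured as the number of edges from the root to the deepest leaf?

[S [S [A [A [B b]] ++ [B b]]] ^ [A [B ( [S [S [A [B b]]] ^ [A [B b]]] )]]]

7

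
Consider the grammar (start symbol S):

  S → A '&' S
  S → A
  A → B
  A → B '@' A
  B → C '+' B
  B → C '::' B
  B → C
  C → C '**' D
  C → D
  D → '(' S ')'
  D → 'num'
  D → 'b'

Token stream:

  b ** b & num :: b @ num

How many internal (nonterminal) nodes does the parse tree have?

[S [A [B [C [C [D b]] ** [D b]]]] & [S [A [B [C [D num]] :: [B [C [D b]]]] @ [A [B [C [D num]]]]]]]

19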